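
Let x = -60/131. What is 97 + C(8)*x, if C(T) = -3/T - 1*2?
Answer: 25699/262 ≈ 98.088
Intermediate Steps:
x = -60/131 (x = -60*1/131 = -60/131 ≈ -0.45802)
C(T) = -2 - 3/T (C(T) = -3/T - 2 = -2 - 3/T)
97 + C(8)*x = 97 + (-2 - 3/8)*(-60/131) = 97 - 19/8*(-60/131) = 97 + 285/262 = 25699/262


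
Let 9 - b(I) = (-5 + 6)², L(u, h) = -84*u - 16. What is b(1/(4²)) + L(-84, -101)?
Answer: 7048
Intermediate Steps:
L(u, h) = -16 - 84*u
b(I) = 8 (b(I) = 9 - (-5 + 6)² = 9 - 1*1² = 9 - 1*1 = 9 - 1 = 8)
b(1/(4²)) + L(-84, -101) = 8 + (-16 - 84*(-84)) = 8 + (-16 + 7056) = 8 + 7040 = 7048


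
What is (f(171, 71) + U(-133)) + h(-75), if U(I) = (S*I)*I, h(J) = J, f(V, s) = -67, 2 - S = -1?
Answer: 52925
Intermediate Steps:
S = 3 (S = 2 - 1*(-1) = 2 + 1 = 3)
U(I) = 3*I² (U(I) = (3*I)*I = 3*I²)
(f(171, 71) + U(-133)) + h(-75) = (-67 + 3*(-133)²) - 75 = (-67 + 3*17689) - 75 = (-67 + 53067) - 75 = 53000 - 75 = 52925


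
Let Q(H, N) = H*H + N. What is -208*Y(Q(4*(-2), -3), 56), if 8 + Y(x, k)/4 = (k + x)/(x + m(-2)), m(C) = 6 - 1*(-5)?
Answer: 5304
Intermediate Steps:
Q(H, N) = N + H**2 (Q(H, N) = H**2 + N = N + H**2)
m(C) = 11 (m(C) = 6 + 5 = 11)
Y(x, k) = -32 + 4*(k + x)/(11 + x) (Y(x, k) = -32 + 4*((k + x)/(x + 11)) = -32 + 4*((k + x)/(11 + x)) = -32 + 4*(k + x)/(11 + x))
-208*Y(Q(4*(-2), -3), 56) = -832*(-88 + 56 - 7*(-3 + (4*(-2))**2))/(11 + (-3 + (4*(-2))**2)) = -832*(-88 + 56 - 7*(-3 + (-8)**2))/(11 + (-3 + (-8)**2)) = -832*(-88 + 56 - 7*(-3 + 64))/(11 + (-3 + 64)) = -832*(-88 + 56 - 7*61)/(11 + 61) = -832*(-88 + 56 - 427)/72 = -832*(-459)/72 = -208*(-51/2) = 5304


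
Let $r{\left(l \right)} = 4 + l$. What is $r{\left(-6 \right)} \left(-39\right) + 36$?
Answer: $114$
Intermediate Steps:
$r{\left(-6 \right)} \left(-39\right) + 36 = \left(4 - 6\right) \left(-39\right) + 36 = \left(-2\right) \left(-39\right) + 36 = 78 + 36 = 114$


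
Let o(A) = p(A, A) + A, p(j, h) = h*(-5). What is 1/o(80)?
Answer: -1/320 ≈ -0.0031250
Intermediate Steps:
p(j, h) = -5*h
o(A) = -4*A (o(A) = -5*A + A = -4*A)
1/o(80) = 1/(-4*80) = 1/(-320) = -1/320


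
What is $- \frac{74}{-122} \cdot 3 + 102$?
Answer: $\frac{6333}{61} \approx 103.82$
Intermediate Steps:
$- \frac{74}{-122} \cdot 3 + 102 = \left(-74\right) \left(- \frac{1}{122}\right) 3 + 102 = \frac{37}{61} \cdot 3 + 102 = \frac{111}{61} + 102 = \frac{6333}{61}$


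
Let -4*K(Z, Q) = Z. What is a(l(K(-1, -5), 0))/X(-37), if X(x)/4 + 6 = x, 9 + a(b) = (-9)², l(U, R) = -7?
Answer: -18/43 ≈ -0.41860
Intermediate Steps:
K(Z, Q) = -Z/4
a(b) = 72 (a(b) = -9 + (-9)² = -9 + 81 = 72)
X(x) = -24 + 4*x
a(l(K(-1, -5), 0))/X(-37) = 72/(-24 + 4*(-37)) = 72/(-24 - 148) = 72/(-172) = 72*(-1/172) = -18/43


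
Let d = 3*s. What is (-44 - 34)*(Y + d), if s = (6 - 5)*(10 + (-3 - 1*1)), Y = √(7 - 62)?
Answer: -1404 - 78*I*√55 ≈ -1404.0 - 578.46*I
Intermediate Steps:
Y = I*√55 (Y = √(-55) = I*√55 ≈ 7.4162*I)
s = 6 (s = 1*(10 + (-3 - 1)) = 1*(10 - 4) = 1*6 = 6)
d = 18 (d = 3*6 = 18)
(-44 - 34)*(Y + d) = (-44 - 34)*(I*√55 + 18) = -78*(18 + I*√55) = -1404 - 78*I*√55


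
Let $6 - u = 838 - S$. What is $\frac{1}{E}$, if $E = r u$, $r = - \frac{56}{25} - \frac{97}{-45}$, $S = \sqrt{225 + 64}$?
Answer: $\frac{45}{3097} \approx 0.01453$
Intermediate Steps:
$S = 17$ ($S = \sqrt{289} = 17$)
$u = -815$ ($u = 6 - \left(838 - 17\right) = 6 - 821 = -815$)
$r = - \frac{19}{225}$ ($r = \left(-56\right) \frac{1}{25} - - \frac{97}{45} = - \frac{56}{25} + \frac{97}{45} = - \frac{19}{225} \approx -0.084444$)
$E = \frac{3097}{45}$ ($E = \left(- \frac{19}{225}\right) \left(-815\right) = \frac{3097}{45} \approx 68.822$)
$\frac{1}{E} = \frac{1}{\frac{3097}{45}} = \frac{45}{3097}$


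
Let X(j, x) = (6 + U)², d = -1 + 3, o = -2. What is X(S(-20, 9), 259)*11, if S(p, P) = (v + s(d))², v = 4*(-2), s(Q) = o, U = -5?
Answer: 11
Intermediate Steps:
d = 2
s(Q) = -2
v = -8
S(p, P) = 100 (S(p, P) = (-8 - 2)² = (-10)² = 100)
X(j, x) = 1 (X(j, x) = (6 - 5)² = 1² = 1)
X(S(-20, 9), 259)*11 = 1*11 = 11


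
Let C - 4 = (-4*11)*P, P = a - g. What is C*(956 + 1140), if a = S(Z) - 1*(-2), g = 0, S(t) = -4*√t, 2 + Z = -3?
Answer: -176064 + 368896*I*√5 ≈ -1.7606e+5 + 8.2488e+5*I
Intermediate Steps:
Z = -5 (Z = -2 - 3 = -5)
a = 2 - 4*I*√5 (a = -4*I*√5 - 1*(-2) = -4*I*√5 + 2 = 2 - 4*I*√5 ≈ 2.0 - 8.9443*I)
P = 2 - 4*I*√5 (P = (2 - 4*I*√5) - 1*0 = (2 - 4*I*√5) + 0 = 2 - 4*I*√5 ≈ 2.0 - 8.9443*I)
C = -84 + 176*I*√5 (C = 4 + (-4*11)*(2 - 4*I*√5) = 4 - 44*(2 - 4*I*√5) = 4 + (-88 + 176*I*√5) = -84 + 176*I*√5 ≈ -84.0 + 393.55*I)
C*(956 + 1140) = (-84 + 176*I*√5)*(956 + 1140) = (-84 + 176*I*√5)*2096 = -176064 + 368896*I*√5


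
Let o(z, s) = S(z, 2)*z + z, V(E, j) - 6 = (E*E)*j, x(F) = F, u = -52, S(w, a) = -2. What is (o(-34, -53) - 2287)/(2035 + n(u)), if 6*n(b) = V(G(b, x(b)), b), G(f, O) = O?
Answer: 6759/64196 ≈ 0.10529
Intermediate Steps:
V(E, j) = 6 + j*E**2 (V(E, j) = 6 + (E*E)*j = 6 + E**2*j = 6 + j*E**2)
o(z, s) = -z (o(z, s) = -2*z + z = -z)
n(b) = 1 + b**3/6 (n(b) = (6 + b*b**2)/6 = (6 + b**3)/6 = 1 + b**3/6)
(o(-34, -53) - 2287)/(2035 + n(u)) = (-1*(-34) - 2287)/(2035 + (1 + (1/6)*(-52)**3)) = (34 - 2287)/(2035 + (1 + (1/6)*(-140608))) = -2253/(2035 + (1 - 70304/3)) = -2253/(2035 - 70301/3) = -2253/(-64196/3) = -2253*(-3/64196) = 6759/64196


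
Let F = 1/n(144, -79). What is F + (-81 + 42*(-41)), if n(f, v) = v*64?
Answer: -9115969/5056 ≈ -1803.0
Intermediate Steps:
n(f, v) = 64*v
F = -1/5056 (F = 1/(64*(-79)) = 1/(-5056) = -1/5056 ≈ -0.00019778)
F + (-81 + 42*(-41)) = -1/5056 + (-81 + 42*(-41)) = -1/5056 + (-81 - 1722) = -1/5056 - 1803 = -9115969/5056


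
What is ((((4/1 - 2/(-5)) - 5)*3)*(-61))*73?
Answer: 40077/5 ≈ 8015.4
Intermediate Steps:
((((4/1 - 2/(-5)) - 5)*3)*(-61))*73 = ((((4*1 - 2*(-⅕)) - 5)*3)*(-61))*73 = ((((4 + ⅖) - 5)*3)*(-61))*73 = (((22/5 - 5)*3)*(-61))*73 = (-⅗*3*(-61))*73 = -9/5*(-61)*73 = (549/5)*73 = 40077/5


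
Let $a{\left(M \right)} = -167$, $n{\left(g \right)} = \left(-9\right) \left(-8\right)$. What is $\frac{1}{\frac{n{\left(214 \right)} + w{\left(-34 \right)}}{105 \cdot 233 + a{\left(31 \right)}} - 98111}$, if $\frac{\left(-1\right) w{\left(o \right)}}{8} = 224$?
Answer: $- \frac{12149}{1191951399} \approx -1.0193 \cdot 10^{-5}$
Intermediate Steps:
$w{\left(o \right)} = -1792$ ($w{\left(o \right)} = \left(-8\right) 224 = -1792$)
$n{\left(g \right)} = 72$
$\frac{1}{\frac{n{\left(214 \right)} + w{\left(-34 \right)}}{105 \cdot 233 + a{\left(31 \right)}} - 98111} = \frac{1}{\frac{72 - 1792}{105 \cdot 233 - 167} - 98111} = \frac{1}{- \frac{1720}{24465 - 167} - 98111} = \frac{1}{- \frac{1720}{24298} - 98111} = \frac{1}{\left(-1720\right) \frac{1}{24298} - 98111} = \frac{1}{- \frac{860}{12149} - 98111} = \frac{1}{- \frac{1191951399}{12149}} = - \frac{12149}{1191951399}$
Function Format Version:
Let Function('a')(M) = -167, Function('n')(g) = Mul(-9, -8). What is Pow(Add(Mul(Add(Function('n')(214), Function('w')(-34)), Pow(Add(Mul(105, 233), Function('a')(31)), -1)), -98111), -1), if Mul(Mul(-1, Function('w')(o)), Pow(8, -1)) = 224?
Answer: Rational(-12149, 1191951399) ≈ -1.0193e-5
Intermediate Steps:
Function('w')(o) = -1792 (Function('w')(o) = Mul(-8, 224) = -1792)
Function('n')(g) = 72
Pow(Add(Mul(Add(Function('n')(214), Function('w')(-34)), Pow(Add(Mul(105, 233), Function('a')(31)), -1)), -98111), -1) = Pow(Add(Mul(Add(72, -1792), Pow(Add(Mul(105, 233), -167), -1)), -98111), -1) = Pow(Add(Mul(-1720, Pow(Add(24465, -167), -1)), -98111), -1) = Pow(Add(Mul(-1720, Pow(24298, -1)), -98111), -1) = Pow(Add(Mul(-1720, Rational(1, 24298)), -98111), -1) = Pow(Add(Rational(-860, 12149), -98111), -1) = Pow(Rational(-1191951399, 12149), -1) = Rational(-12149, 1191951399)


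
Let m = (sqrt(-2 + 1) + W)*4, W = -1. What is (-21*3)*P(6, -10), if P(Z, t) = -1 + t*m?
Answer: -2457 + 2520*I ≈ -2457.0 + 2520.0*I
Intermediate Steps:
m = -4 + 4*I (m = (sqrt(-2 + 1) - 1)*4 = (sqrt(-1) - 1)*4 = (I - 1)*4 = (-1 + I)*4 = -4 + 4*I ≈ -4.0 + 4.0*I)
P(Z, t) = -1 + t*(-4 + 4*I)
(-21*3)*P(6, -10) = (-21*3)*(-1 + 4*(-10)*(-1 + I)) = -63*(-1 + (40 - 40*I)) = -63*(39 - 40*I) = -2457 + 2520*I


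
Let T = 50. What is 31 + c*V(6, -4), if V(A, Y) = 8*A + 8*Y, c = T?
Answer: 831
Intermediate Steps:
c = 50
31 + c*V(6, -4) = 31 + 50*(8*6 + 8*(-4)) = 31 + 50*(48 - 32) = 31 + 50*16 = 31 + 800 = 831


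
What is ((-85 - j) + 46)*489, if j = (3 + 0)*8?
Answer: -30807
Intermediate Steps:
j = 24 (j = 3*8 = 24)
((-85 - j) + 46)*489 = ((-85 - 1*24) + 46)*489 = ((-85 - 24) + 46)*489 = (-109 + 46)*489 = -63*489 = -30807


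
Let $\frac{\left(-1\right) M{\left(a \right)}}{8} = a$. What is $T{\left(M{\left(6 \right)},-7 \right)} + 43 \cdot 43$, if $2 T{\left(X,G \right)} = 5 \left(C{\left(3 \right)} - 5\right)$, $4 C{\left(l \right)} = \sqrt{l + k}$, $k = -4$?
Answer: $\frac{3673}{2} + \frac{5 i}{8} \approx 1836.5 + 0.625 i$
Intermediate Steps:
$M{\left(a \right)} = - 8 a$
$C{\left(l \right)} = \frac{\sqrt{-4 + l}}{4}$ ($C{\left(l \right)} = \frac{\sqrt{l - 4}}{4} = \frac{\sqrt{-4 + l}}{4}$)
$T{\left(X,G \right)} = - \frac{25}{2} + \frac{5 i}{8}$ ($T{\left(X,G \right)} = \frac{5 \left(\frac{\sqrt{-4 + 3}}{4} - 5\right)}{2} = \frac{5 \left(\frac{\sqrt{-1}}{4} - 5\right)}{2} = \frac{5 \left(\frac{i}{4} - 5\right)}{2} = \frac{5 \left(-5 + \frac{i}{4}\right)}{2} = \frac{-25 + \frac{5 i}{4}}{2} = - \frac{25}{2} + \frac{5 i}{8}$)
$T{\left(M{\left(6 \right)},-7 \right)} + 43 \cdot 43 = \left(- \frac{25}{2} + \frac{5 i}{8}\right) + 43 \cdot 43 = \left(- \frac{25}{2} + \frac{5 i}{8}\right) + 1849 = \frac{3673}{2} + \frac{5 i}{8}$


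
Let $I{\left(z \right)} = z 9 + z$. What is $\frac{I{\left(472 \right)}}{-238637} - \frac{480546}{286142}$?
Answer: $- \frac{58013323021}{34142034227} \approx -1.6992$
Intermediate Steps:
$I{\left(z \right)} = 10 z$ ($I{\left(z \right)} = 9 z + z = 10 z$)
$\frac{I{\left(472 \right)}}{-238637} - \frac{480546}{286142} = \frac{10 \cdot 472}{-238637} - \frac{480546}{286142} = 4720 \left(- \frac{1}{238637}\right) - \frac{240273}{143071} = - \frac{4720}{238637} - \frac{240273}{143071} = - \frac{58013323021}{34142034227}$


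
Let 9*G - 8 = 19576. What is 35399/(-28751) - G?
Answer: -62597575/28751 ≈ -2177.2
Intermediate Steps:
G = 2176 (G = 8/9 + (⅑)*19576 = 8/9 + 19576/9 = 2176)
35399/(-28751) - G = 35399/(-28751) - 1*2176 = 35399*(-1/28751) - 2176 = -35399/28751 - 2176 = -62597575/28751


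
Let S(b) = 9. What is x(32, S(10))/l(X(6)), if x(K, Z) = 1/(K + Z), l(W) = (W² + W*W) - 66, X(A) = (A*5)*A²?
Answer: 1/95642094 ≈ 1.0456e-8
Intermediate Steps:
X(A) = 5*A³ (X(A) = (5*A)*A² = 5*A³)
l(W) = -66 + 2*W² (l(W) = (W² + W²) - 66 = 2*W² - 66 = -66 + 2*W²)
x(32, S(10))/l(X(6)) = 1/((32 + 9)*(-66 + 2*(5*6³)²)) = 1/(41*(-66 + 2*(5*216)²)) = 1/(41*(-66 + 2*1080²)) = 1/(41*(-66 + 2*1166400)) = 1/(41*(-66 + 2332800)) = (1/41)/2332734 = (1/41)*(1/2332734) = 1/95642094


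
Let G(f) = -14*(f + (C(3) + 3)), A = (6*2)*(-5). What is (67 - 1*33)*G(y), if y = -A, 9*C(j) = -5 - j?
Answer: -266084/9 ≈ -29565.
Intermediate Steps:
C(j) = -5/9 - j/9 (C(j) = (-5 - j)/9 = -5/9 - j/9)
A = -60 (A = 12*(-5) = -60)
y = 60 (y = -1*(-60) = 60)
G(f) = -266/9 - 14*f (G(f) = -14*(f + ((-5/9 - ⅑*3) + 3)) = -14*(f + ((-5/9 - ⅓) + 3)) = -14*(f + (-8/9 + 3)) = -14*(f + 19/9) = -14*(19/9 + f) = -266/9 - 14*f)
(67 - 1*33)*G(y) = (67 - 1*33)*(-266/9 - 14*60) = (67 - 33)*(-266/9 - 840) = 34*(-7826/9) = -266084/9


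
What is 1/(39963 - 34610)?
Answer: 1/5353 ≈ 0.00018681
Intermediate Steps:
1/(39963 - 34610) = 1/5353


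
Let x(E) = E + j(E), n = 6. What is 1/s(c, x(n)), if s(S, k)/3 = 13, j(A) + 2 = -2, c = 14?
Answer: 1/39 ≈ 0.025641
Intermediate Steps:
j(A) = -4 (j(A) = -2 - 2 = -4)
x(E) = -4 + E (x(E) = E - 4 = -4 + E)
s(S, k) = 39 (s(S, k) = 3*13 = 39)
1/s(c, x(n)) = 1/39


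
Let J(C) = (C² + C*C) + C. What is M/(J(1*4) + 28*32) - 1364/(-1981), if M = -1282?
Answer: -634197/923146 ≈ -0.68700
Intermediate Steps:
J(C) = C + 2*C² (J(C) = (C² + C²) + C = 2*C² + C = C + 2*C²)
M/(J(1*4) + 28*32) - 1364/(-1981) = -1282/((1*4)*(1 + 2*(1*4)) + 28*32) - 1364/(-1981) = -1282/(4*(1 + 2*4) + 896) - 1364*(-1/1981) = -1282/(4*(1 + 8) + 896) + 1364/1981 = -1282/(4*9 + 896) + 1364/1981 = -1282/(36 + 896) + 1364/1981 = -1282/932 + 1364/1981 = -1282*1/932 + 1364/1981 = -641/466 + 1364/1981 = -634197/923146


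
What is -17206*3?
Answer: -51618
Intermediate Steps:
-17206*3 = -8603*6 = -51618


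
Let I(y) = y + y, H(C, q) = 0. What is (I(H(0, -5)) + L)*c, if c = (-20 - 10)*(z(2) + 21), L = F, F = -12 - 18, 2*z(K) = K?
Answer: 19800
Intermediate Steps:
z(K) = K/2
F = -30
L = -30
I(y) = 2*y
c = -660 (c = (-20 - 10)*((1/2)*2 + 21) = -30*(1 + 21) = -30*22 = -660)
(I(H(0, -5)) + L)*c = (2*0 - 30)*(-660) = (0 - 30)*(-660) = -30*(-660) = 19800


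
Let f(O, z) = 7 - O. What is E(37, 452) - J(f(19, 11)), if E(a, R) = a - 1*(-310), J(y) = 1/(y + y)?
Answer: 8329/24 ≈ 347.04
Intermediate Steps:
J(y) = 1/(2*y)
E(a, R) = 310 + a (E(a, R) = a + 310 = 310 + a)
E(37, 452) - J(f(19, 11)) = (310 + 37) - 1/(2*(7 - 1*19)) = 347 - 1/(2*(7 - 19)) = 347 - 1/(2*(-12)) = 347 - (-1)/(2*12) = 347 - 1*(-1/24) = 347 + 1/24 = 8329/24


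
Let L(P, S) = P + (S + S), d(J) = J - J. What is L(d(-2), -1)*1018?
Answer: -2036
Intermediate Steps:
d(J) = 0
L(P, S) = P + 2*S
L(d(-2), -1)*1018 = (0 + 2*(-1))*1018 = (0 - 2)*1018 = -2*1018 = -2036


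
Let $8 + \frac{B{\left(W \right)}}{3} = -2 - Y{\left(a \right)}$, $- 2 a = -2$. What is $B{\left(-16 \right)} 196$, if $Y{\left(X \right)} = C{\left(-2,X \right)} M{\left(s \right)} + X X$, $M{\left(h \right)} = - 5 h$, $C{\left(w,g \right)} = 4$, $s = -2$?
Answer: $-29988$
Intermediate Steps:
$a = 1$ ($a = \left(- \frac{1}{2}\right) \left(-2\right) = 1$)
$Y{\left(X \right)} = 40 + X^{2}$ ($Y{\left(X \right)} = 4 \left(\left(-5\right) \left(-2\right)\right) + X X = 4 \cdot 10 + X^{2} = 40 + X^{2}$)
$B{\left(W \right)} = -153$ ($B{\left(W \right)} = -24 + 3 \left(-2 - \left(40 + 1^{2}\right)\right) = -24 + 3 \left(-2 - \left(40 + 1\right)\right) = -24 + 3 \left(-2 - 41\right) = -24 + 3 \left(-43\right) = -24 - 129 = -153$)
$B{\left(-16 \right)} 196 = \left(-153\right) 196 = -29988$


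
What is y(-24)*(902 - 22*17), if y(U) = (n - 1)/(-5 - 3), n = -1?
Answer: 132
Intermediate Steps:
y(U) = 1/4 (y(U) = (-1 - 1)/(-5 - 3) = -2/(-8) = -2*(-1/8) = 1/4)
y(-24)*(902 - 22*17) = (902 - 22*17)/4 = (902 - 374)/4 = (1/4)*528 = 132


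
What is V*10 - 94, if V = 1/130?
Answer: -1221/13 ≈ -93.923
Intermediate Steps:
V = 1/130 ≈ 0.0076923
V*10 - 94 = (1/130)*10 - 94 = 1/13 - 94 = -1221/13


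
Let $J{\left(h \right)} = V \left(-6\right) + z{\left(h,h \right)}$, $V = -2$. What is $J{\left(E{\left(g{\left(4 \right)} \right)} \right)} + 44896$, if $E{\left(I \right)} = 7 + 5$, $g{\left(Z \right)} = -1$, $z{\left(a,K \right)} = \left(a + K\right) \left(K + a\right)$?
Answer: $45484$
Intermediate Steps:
$z{\left(a,K \right)} = \left(K + a\right)^{2}$ ($z{\left(a,K \right)} = \left(K + a\right) \left(K + a\right) = \left(K + a\right)^{2}$)
$E{\left(I \right)} = 12$
$J{\left(h \right)} = 12 + 4 h^{2}$ ($J{\left(h \right)} = \left(-2\right) \left(-6\right) + \left(h + h\right)^{2} = 12 + \left(2 h\right)^{2} = 12 + 4 h^{2}$)
$J{\left(E{\left(g{\left(4 \right)} \right)} \right)} + 44896 = \left(12 + 4 \cdot 12^{2}\right) + 44896 = \left(12 + 4 \cdot 144\right) + 44896 = \left(12 + 576\right) + 44896 = 588 + 44896 = 45484$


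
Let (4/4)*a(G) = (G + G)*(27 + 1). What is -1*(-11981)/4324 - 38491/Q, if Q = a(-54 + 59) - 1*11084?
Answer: 18492363/2919781 ≈ 6.3335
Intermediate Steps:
a(G) = 56*G (a(G) = (G + G)*(27 + 1) = (2*G)*28 = 56*G)
Q = -10804 (Q = 56*(-54 + 59) - 1*11084 = 56*5 - 11084 = 280 - 11084 = -10804)
-1*(-11981)/4324 - 38491/Q = -1*(-11981)/4324 - 38491/(-10804) = 11981*(1/4324) - 38491*(-1/10804) = 11981/4324 + 38491/10804 = 18492363/2919781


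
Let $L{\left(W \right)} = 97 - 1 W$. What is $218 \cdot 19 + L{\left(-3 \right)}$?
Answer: $4242$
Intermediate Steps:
$L{\left(W \right)} = 97 - W$
$218 \cdot 19 + L{\left(-3 \right)} = 218 \cdot 19 + \left(97 - -3\right) = 4142 + \left(97 + 3\right) = 4142 + 100 = 4242$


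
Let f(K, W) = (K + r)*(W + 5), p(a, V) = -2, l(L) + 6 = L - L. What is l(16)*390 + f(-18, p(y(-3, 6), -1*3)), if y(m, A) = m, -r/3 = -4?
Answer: -2358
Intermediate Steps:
r = 12 (r = -3*(-4) = 12)
l(L) = -6 (l(L) = -6 + (L - L) = -6 + 0 = -6)
f(K, W) = (5 + W)*(12 + K) (f(K, W) = (K + 12)*(W + 5) = (12 + K)*(5 + W) = (5 + W)*(12 + K))
l(16)*390 + f(-18, p(y(-3, 6), -1*3)) = -6*390 + (60 + 5*(-18) + 12*(-2) - 18*(-2)) = -2340 + (60 - 90 - 24 + 36) = -2340 - 18 = -2358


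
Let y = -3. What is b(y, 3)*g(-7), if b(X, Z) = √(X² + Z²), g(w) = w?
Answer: -21*√2 ≈ -29.698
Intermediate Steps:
b(y, 3)*g(-7) = √((-3)² + 3²)*(-7) = √(9 + 9)*(-7) = √18*(-7) = (3*√2)*(-7) = -21*√2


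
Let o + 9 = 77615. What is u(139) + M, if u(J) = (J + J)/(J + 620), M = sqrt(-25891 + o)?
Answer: 278/759 + sqrt(51715) ≈ 227.78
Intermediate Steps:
o = 77606 (o = -9 + 77615 = 77606)
M = sqrt(51715) (M = sqrt(-25891 + 77606) = sqrt(51715) ≈ 227.41)
u(J) = 2*J/(620 + J) (u(J) = (2*J)/(620 + J) = 2*J/(620 + J))
u(139) + M = 2*139/(620 + 139) + sqrt(51715) = 2*139/759 + sqrt(51715) = 2*139*(1/759) + sqrt(51715) = 278/759 + sqrt(51715)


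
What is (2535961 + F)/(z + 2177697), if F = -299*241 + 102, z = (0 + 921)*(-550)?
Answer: 2464004/1671147 ≈ 1.4744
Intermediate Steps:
z = -506550 (z = 921*(-550) = -506550)
F = -71957 (F = -72059 + 102 = -71957)
(2535961 + F)/(z + 2177697) = (2535961 - 71957)/(-506550 + 2177697) = 2464004/1671147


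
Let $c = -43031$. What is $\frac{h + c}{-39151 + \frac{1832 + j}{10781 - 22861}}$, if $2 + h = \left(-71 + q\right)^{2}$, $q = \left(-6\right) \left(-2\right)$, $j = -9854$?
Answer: $\frac{238894080}{236468029} \approx 1.0103$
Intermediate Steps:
$q = 12$
$h = 3479$ ($h = -2 + \left(-71 + 12\right)^{2} = -2 + \left(-59\right)^{2} = -2 + 3481 = 3479$)
$\frac{h + c}{-39151 + \frac{1832 + j}{10781 - 22861}} = \frac{3479 - 43031}{-39151 + \frac{1832 - 9854}{10781 - 22861}} = - \frac{39552}{-39151 - \frac{8022}{-12080}} = - \frac{39552}{-39151 - - \frac{4011}{6040}} = - \frac{39552}{-39151 + \frac{4011}{6040}} = - \frac{39552}{- \frac{236468029}{6040}} = \left(-39552\right) \left(- \frac{6040}{236468029}\right) = \frac{238894080}{236468029}$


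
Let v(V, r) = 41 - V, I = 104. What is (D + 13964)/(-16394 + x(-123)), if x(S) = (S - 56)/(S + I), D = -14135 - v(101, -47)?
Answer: 703/103769 ≈ 0.0067747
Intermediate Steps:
D = -14075 (D = -14135 - (41 - 1*101) = -14135 - (41 - 101) = -14135 - 1*(-60) = -14135 + 60 = -14075)
x(S) = (-56 + S)/(104 + S) (x(S) = (S - 56)/(S + 104) = (-56 + S)/(104 + S))
(D + 13964)/(-16394 + x(-123)) = (-14075 + 13964)/(-16394 + (-56 - 123)/(104 - 123)) = -111/(-16394 - 179/(-19)) = -111/(-16394 - 1/19*(-179)) = -111/(-16394 + 179/19) = -111/(-311307/19) = -111*(-19/311307) = 703/103769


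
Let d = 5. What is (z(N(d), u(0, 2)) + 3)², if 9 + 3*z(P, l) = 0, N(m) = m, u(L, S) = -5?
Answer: 0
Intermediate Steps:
z(P, l) = -3 (z(P, l) = -3 + (⅓)*0 = -3 + 0 = -3)
(z(N(d), u(0, 2)) + 3)² = (-3 + 3)² = 0² = 0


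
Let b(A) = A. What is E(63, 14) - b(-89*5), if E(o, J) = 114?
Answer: 559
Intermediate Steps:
E(63, 14) - b(-89*5) = 114 - (-89)*5 = 114 - 1*(-445) = 114 + 445 = 559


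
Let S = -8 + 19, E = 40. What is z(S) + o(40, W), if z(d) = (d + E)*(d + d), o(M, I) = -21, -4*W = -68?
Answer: 1101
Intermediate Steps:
W = 17 (W = -¼*(-68) = 17)
S = 11
z(d) = 2*d*(40 + d) (z(d) = (d + 40)*(d + d) = (40 + d)*(2*d) = 2*d*(40 + d))
z(S) + o(40, W) = 2*11*(40 + 11) - 21 = 2*11*51 - 21 = 1122 - 21 = 1101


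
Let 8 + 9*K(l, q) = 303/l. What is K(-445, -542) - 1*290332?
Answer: -1162783523/4005 ≈ -2.9033e+5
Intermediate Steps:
K(l, q) = -8/9 + 101/(3*l) (K(l, q) = -8/9 + (303/l)/9 = -8/9 + 101/(3*l))
K(-445, -542) - 1*290332 = (⅑)*(303 - 8*(-445))/(-445) - 1*290332 = (⅑)*(-1/445)*(303 + 3560) - 290332 = (⅑)*(-1/445)*3863 - 290332 = -3863/4005 - 290332 = -1162783523/4005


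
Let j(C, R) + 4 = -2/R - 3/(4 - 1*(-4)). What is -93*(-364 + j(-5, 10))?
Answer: 1371099/40 ≈ 34278.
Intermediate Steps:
j(C, R) = -35/8 - 2/R (j(C, R) = -4 + (-2/R - 3/(4 - 1*(-4))) = -4 + (-2/R - 3/(4 + 4)) = -4 + (-2/R - 3/8) = -4 + (-3/8 - 2/R) = -35/8 - 2/R)
-93*(-364 + j(-5, 10)) = -93*(-364 + (-35/8 - 2/10)) = -93*(-364 + (-35/8 - 2*1/10)) = -93*(-364 + (-35/8 - 1/5)) = -93*(-364 - 183/40) = -93*(-14743/40) = 1371099/40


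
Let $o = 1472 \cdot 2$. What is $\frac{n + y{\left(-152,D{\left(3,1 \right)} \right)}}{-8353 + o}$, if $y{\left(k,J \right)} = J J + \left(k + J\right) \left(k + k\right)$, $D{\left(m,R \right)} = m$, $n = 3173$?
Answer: $- \frac{48478}{5409} \approx -8.9625$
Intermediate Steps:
$o = 2944$
$y{\left(k,J \right)} = J^{2} + 2 k \left(J + k\right)$ ($y{\left(k,J \right)} = J^{2} + \left(J + k\right) 2 k = J^{2} + 2 k \left(J + k\right)$)
$\frac{n + y{\left(-152,D{\left(3,1 \right)} \right)}}{-8353 + o} = \frac{3173 + \left(3^{2} + 2 \left(-152\right)^{2} + 2 \cdot 3 \left(-152\right)\right)}{-8353 + 2944} = \frac{3173 + \left(9 + 2 \cdot 23104 - 912\right)}{-5409} = \left(3173 + \left(9 + 46208 - 912\right)\right) \left(- \frac{1}{5409}\right) = \left(3173 + 45305\right) \left(- \frac{1}{5409}\right) = 48478 \left(- \frac{1}{5409}\right) = - \frac{48478}{5409}$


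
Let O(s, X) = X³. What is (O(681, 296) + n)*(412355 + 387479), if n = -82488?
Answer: 20677186993232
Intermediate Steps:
(O(681, 296) + n)*(412355 + 387479) = (296³ - 82488)*(412355 + 387479) = (25934336 - 82488)*799834 = 25851848*799834 = 20677186993232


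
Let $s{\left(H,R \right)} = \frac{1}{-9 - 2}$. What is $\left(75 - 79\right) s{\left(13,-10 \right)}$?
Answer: $\frac{4}{11} \approx 0.36364$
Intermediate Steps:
$s{\left(H,R \right)} = - \frac{1}{11}$ ($s{\left(H,R \right)} = \frac{1}{-11} = - \frac{1}{11}$)
$\left(75 - 79\right) s{\left(13,-10 \right)} = \left(75 - 79\right) \left(- \frac{1}{11}\right) = \left(-4\right) \left(- \frac{1}{11}\right) = \frac{4}{11}$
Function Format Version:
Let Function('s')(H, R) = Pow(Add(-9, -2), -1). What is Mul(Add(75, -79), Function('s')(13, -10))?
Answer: Rational(4, 11) ≈ 0.36364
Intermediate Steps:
Function('s')(H, R) = Rational(-1, 11) (Function('s')(H, R) = Pow(-11, -1) = Rational(-1, 11))
Mul(Add(75, -79), Function('s')(13, -10)) = Mul(Add(75, -79), Rational(-1, 11)) = Mul(-4, Rational(-1, 11)) = Rational(4, 11)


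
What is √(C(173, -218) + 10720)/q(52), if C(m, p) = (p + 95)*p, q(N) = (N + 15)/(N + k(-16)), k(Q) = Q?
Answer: 252*√766/67 ≈ 104.10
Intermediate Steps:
q(N) = (15 + N)/(-16 + N) (q(N) = (N + 15)/(N - 16) = (15 + N)/(-16 + N))
C(m, p) = p*(95 + p) (C(m, p) = (95 + p)*p = p*(95 + p))
√(C(173, -218) + 10720)/q(52) = √(-218*(95 - 218) + 10720)/(((15 + 52)/(-16 + 52))) = √(-218*(-123) + 10720)/((67/36)) = √(26814 + 10720)/(((1/36)*67)) = √37534/(67/36) = (7*√766)*(36/67) = 252*√766/67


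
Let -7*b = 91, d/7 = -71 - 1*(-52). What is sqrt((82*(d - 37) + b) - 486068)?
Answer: I*sqrt(500021) ≈ 707.12*I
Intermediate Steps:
d = -133 (d = 7*(-71 - 1*(-52)) = 7*(-71 + 52) = 7*(-19) = -133)
b = -13 (b = -1/7*91 = -13)
sqrt((82*(d - 37) + b) - 486068) = sqrt((82*(-133 - 37) - 13) - 486068) = sqrt((82*(-170) - 13) - 486068) = sqrt((-13940 - 13) - 486068) = sqrt(-13953 - 486068) = sqrt(-500021) = I*sqrt(500021)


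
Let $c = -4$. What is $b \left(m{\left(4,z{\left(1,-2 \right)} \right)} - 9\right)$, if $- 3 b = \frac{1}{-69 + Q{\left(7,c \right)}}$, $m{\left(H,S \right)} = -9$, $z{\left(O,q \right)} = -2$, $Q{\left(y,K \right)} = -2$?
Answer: $- \frac{6}{71} \approx -0.084507$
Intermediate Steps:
$b = \frac{1}{213}$ ($b = - \frac{1}{3 \left(-69 - 2\right)} = - \frac{1}{3 \left(-71\right)} = \left(- \frac{1}{3}\right) \left(- \frac{1}{71}\right) = \frac{1}{213} \approx 0.0046948$)
$b \left(m{\left(4,z{\left(1,-2 \right)} \right)} - 9\right) = \frac{-9 - 9}{213} = \frac{1}{213} \left(-18\right) = - \frac{6}{71}$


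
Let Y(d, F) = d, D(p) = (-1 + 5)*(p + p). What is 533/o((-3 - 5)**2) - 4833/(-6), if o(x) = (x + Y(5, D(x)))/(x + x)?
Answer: 247607/138 ≈ 1794.3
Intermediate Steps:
D(p) = 8*p (D(p) = 4*(2*p) = 8*p)
o(x) = (5 + x)/(2*x) (o(x) = (x + 5)/(x + x) = (5 + x)/((2*x)) = (5 + x)*(1/(2*x)) = (5 + x)/(2*x))
533/o((-3 - 5)**2) - 4833/(-6) = 533/(((5 + (-3 - 5)**2)/(2*((-3 - 5)**2)))) - 4833/(-6) = 533/(((5 + (-8)**2)/(2*((-8)**2)))) - 4833*(-1/6) = 533/(((1/2)*(5 + 64)/64)) + 1611/2 = 533/(((1/2)*(1/64)*69)) + 1611/2 = 533/(69/128) + 1611/2 = 533*(128/69) + 1611/2 = 68224/69 + 1611/2 = 247607/138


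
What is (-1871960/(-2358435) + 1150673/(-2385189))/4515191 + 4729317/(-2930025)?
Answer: -2669369711649574554241744/1653794897543591845673925 ≈ -1.6141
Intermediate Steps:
(-1871960/(-2358435) + 1150673/(-2385189))/4515191 + 4729317/(-2930025) = (-1871960*(-1/2358435) + 1150673*(-1/2385189))*(1/4515191) + 4729317*(-1/2930025) = (374392/471687 - 1150673/2385189)*(1/4515191) - 1576439/976675 = (116746061579/375020881281)*(1/4515191) - 1576439/976675 = 116746061579/1693290907972039671 - 1576439/976675 = -2669369711649574554241744/1653794897543591845673925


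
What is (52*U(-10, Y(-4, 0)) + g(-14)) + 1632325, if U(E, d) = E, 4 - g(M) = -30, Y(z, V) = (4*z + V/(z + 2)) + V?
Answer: 1631839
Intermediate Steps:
Y(z, V) = V + 4*z + V/(2 + z) (Y(z, V) = (4*z + V/(2 + z)) + V = V + 4*z + V/(2 + z))
g(M) = 34 (g(M) = 4 - 1*(-30) = 4 + 30 = 34)
(52*U(-10, Y(-4, 0)) + g(-14)) + 1632325 = (52*(-10) + 34) + 1632325 = (-520 + 34) + 1632325 = -486 + 1632325 = 1631839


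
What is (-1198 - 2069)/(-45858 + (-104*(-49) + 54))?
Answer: 3267/40708 ≈ 0.080255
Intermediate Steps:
(-1198 - 2069)/(-45858 + (-104*(-49) + 54)) = -3267/(-45858 + (5096 + 54)) = -3267/(-45858 + 5150) = -3267/(-40708) = -3267*(-1/40708) = 3267/40708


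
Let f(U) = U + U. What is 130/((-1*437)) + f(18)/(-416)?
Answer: -17453/45448 ≈ -0.38402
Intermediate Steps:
f(U) = 2*U
130/((-1*437)) + f(18)/(-416) = 130/((-1*437)) + (2*18)/(-416) = 130/(-437) + 36*(-1/416) = 130*(-1/437) - 9/104 = -130/437 - 9/104 = -17453/45448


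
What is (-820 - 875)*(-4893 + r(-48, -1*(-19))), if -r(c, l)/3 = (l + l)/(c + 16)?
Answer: 132601545/16 ≈ 8.2876e+6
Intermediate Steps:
r(c, l) = -6*l/(16 + c) (r(c, l) = -3*(l + l)/(c + 16) = -3*2*l/(16 + c) = -6*l/(16 + c))
(-820 - 875)*(-4893 + r(-48, -1*(-19))) = (-820 - 875)*(-4893 - 6*(-1*(-19))/(16 - 48)) = -1695*(-4893 - 6*19/(-32)) = -1695*(-4893 - 6*19*(-1/32)) = -1695*(-4893 + 57/16) = -1695*(-78231/16) = 132601545/16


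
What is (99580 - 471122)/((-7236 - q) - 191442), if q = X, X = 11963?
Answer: 371542/210641 ≈ 1.7639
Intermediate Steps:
q = 11963
(99580 - 471122)/((-7236 - q) - 191442) = (99580 - 471122)/((-7236 - 1*11963) - 191442) = -371542/((-7236 - 11963) - 191442) = -371542/(-19199 - 191442) = -371542/(-210641) = -371542*(-1/210641) = 371542/210641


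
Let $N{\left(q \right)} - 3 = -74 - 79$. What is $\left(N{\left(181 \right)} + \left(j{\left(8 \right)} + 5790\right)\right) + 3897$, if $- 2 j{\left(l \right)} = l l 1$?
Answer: $9505$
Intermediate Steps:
$j{\left(l \right)} = - \frac{l^{2}}{2}$ ($j{\left(l \right)} = - \frac{l l 1}{2} = - \frac{l^{2} \cdot 1}{2} = - \frac{l^{2}}{2}$)
$N{\left(q \right)} = -150$ ($N{\left(q \right)} = 3 - 153 = -150$)
$\left(N{\left(181 \right)} + \left(j{\left(8 \right)} + 5790\right)\right) + 3897 = \left(-150 + \left(- \frac{8^{2}}{2} + 5790\right)\right) + 3897 = \left(-150 + \left(\left(- \frac{1}{2}\right) 64 + 5790\right)\right) + 3897 = \left(-150 + \left(-32 + 5790\right)\right) + 3897 = \left(-150 + 5758\right) + 3897 = 5608 + 3897 = 9505$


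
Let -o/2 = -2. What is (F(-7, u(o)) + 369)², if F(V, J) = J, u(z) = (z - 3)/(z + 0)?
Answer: 2181529/16 ≈ 1.3635e+5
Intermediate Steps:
o = 4 (o = -2*(-2) = 4)
u(z) = (-3 + z)/z
(F(-7, u(o)) + 369)² = ((-3 + 4)/4 + 369)² = ((¼)*1 + 369)² = (¼ + 369)² = (1477/4)² = 2181529/16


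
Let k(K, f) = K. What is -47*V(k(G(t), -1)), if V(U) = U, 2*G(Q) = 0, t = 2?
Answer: 0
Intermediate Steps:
G(Q) = 0 (G(Q) = (1/2)*0 = 0)
-47*V(k(G(t), -1)) = -47*0 = 0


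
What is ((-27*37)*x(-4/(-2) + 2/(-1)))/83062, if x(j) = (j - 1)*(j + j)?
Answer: 0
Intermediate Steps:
x(j) = 2*j*(-1 + j) (x(j) = (-1 + j)*(2*j) = 2*j*(-1 + j))
((-27*37)*x(-4/(-2) + 2/(-1)))/83062 = ((-27*37)*(2*(-4/(-2) + 2/(-1))*(-1 + (-4/(-2) + 2/(-1)))))/83062 = -1998*(-4*(-½) + 2*(-1))*(-1 + (-4*(-½) + 2*(-1)))*(1/83062) = -1998*(2 - 2)*(-1 + (2 - 2))*(1/83062) = -1998*0*(-1 + 0)*(1/83062) = -1998*0*(-1)*(1/83062) = -999*0*(1/83062) = 0*(1/83062) = 0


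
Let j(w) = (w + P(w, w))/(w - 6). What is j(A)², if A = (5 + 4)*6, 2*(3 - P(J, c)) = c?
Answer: 25/64 ≈ 0.39063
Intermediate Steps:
P(J, c) = 3 - c/2
A = 54 (A = 9*6 = 54)
j(w) = (3 + w/2)/(-6 + w) (j(w) = (w + (3 - w/2))/(w - 6) = (3 + w/2)/(-6 + w))
j(A)² = ((6 + 54)/(2*(-6 + 54)))² = ((½)*60/48)² = ((½)*(1/48)*60)² = (5/8)² = 25/64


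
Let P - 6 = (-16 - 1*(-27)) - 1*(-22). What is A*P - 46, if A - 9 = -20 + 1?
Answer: -436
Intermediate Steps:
P = 39 (P = 6 + ((-16 - 1*(-27)) - 1*(-22)) = 6 + ((-16 + 27) + 22) = 6 + (11 + 22) = 6 + 33 = 39)
A = -10 (A = 9 + (-20 + 1) = 9 - 19 = -10)
A*P - 46 = -10*39 - 46 = -390 - 46 = -436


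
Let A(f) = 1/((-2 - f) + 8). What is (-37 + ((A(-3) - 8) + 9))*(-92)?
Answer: 29716/9 ≈ 3301.8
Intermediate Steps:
A(f) = 1/(6 - f)
(-37 + ((A(-3) - 8) + 9))*(-92) = (-37 + ((-1/(-6 - 3) - 8) + 9))*(-92) = (-37 + ((-1/(-9) - 8) + 9))*(-92) = (-37 + ((-1*(-1/9) - 8) + 9))*(-92) = (-37 + ((1/9 - 8) + 9))*(-92) = (-37 + (-71/9 + 9))*(-92) = (-37 + 10/9)*(-92) = -323/9*(-92) = 29716/9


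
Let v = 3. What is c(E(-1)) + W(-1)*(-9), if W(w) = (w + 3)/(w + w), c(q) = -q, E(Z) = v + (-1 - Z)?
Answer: 6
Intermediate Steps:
E(Z) = 2 - Z (E(Z) = 3 + (-1 - Z) = 2 - Z)
W(w) = (3 + w)/(2*w) (W(w) = (3 + w)/((2*w)) = (3 + w)*(1/(2*w)) = (3 + w)/(2*w))
c(E(-1)) + W(-1)*(-9) = -(2 - 1*(-1)) + ((½)*(3 - 1)/(-1))*(-9) = -(2 + 1) + ((½)*(-1)*2)*(-9) = -1*3 - 1*(-9) = -3 + 9 = 6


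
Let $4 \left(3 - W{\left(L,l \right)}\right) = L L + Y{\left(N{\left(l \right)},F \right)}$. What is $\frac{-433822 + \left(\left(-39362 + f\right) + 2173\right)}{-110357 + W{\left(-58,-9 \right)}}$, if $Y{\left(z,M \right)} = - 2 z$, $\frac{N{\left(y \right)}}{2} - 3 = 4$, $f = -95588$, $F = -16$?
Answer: $\frac{2711}{532} \approx 5.0959$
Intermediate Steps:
$N{\left(y \right)} = 14$ ($N{\left(y \right)} = 6 + 2 \cdot 4 = 6 + 8 = 14$)
$W{\left(L,l \right)} = 10 - \frac{L^{2}}{4}$ ($W{\left(L,l \right)} = 3 - \frac{L L - 28}{4} = 3 - \frac{L^{2} - 28}{4} = 3 - \frac{-28 + L^{2}}{4} = 3 - \left(-7 + \frac{L^{2}}{4}\right) = 10 - \frac{L^{2}}{4}$)
$\frac{-433822 + \left(\left(-39362 + f\right) + 2173\right)}{-110357 + W{\left(-58,-9 \right)}} = \frac{-433822 + \left(\left(-39362 - 95588\right) + 2173\right)}{-110357 + \left(10 - \frac{\left(-58\right)^{2}}{4}\right)} = \frac{-433822 + \left(-134950 + 2173\right)}{-110357 + \left(10 - 841\right)} = \frac{-433822 - 132777}{-110357 + \left(10 - 841\right)} = - \frac{566599}{-110357 - 831} = - \frac{566599}{-111188} = \left(-566599\right) \left(- \frac{1}{111188}\right) = \frac{2711}{532}$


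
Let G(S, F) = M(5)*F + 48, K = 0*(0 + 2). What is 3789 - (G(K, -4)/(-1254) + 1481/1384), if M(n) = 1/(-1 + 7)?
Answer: 9861231359/2603304 ≈ 3788.0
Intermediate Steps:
M(n) = ⅙ (M(n) = 1/6 = ⅙)
K = 0 (K = 0*2 = 0)
G(S, F) = 48 + F/6 (G(S, F) = F/6 + 48 = 48 + F/6)
3789 - (G(K, -4)/(-1254) + 1481/1384) = 3789 - ((48 + (⅙)*(-4))/(-1254) + 1481/1384) = 3789 - ((48 - ⅔)*(-1/1254) + 1481*(1/1384)) = 3789 - ((142/3)*(-1/1254) + 1481/1384) = 3789 - (-71/1881 + 1481/1384) = 3789 - 1*2687497/2603304 = 3789 - 2687497/2603304 = 9861231359/2603304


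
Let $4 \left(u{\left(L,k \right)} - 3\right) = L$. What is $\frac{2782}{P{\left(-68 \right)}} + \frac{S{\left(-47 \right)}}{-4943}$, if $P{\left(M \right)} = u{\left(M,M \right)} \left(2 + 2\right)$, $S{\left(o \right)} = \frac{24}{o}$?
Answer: $- \frac{323157839}{6504988} \approx -49.678$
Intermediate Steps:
$u{\left(L,k \right)} = 3 + \frac{L}{4}$
$P{\left(M \right)} = 12 + M$ ($P{\left(M \right)} = \left(3 + \frac{M}{4}\right) \left(2 + 2\right) = \left(3 + \frac{M}{4}\right) 4 = 12 + M$)
$\frac{2782}{P{\left(-68 \right)}} + \frac{S{\left(-47 \right)}}{-4943} = \frac{2782}{12 - 68} + \frac{24 \frac{1}{-47}}{-4943} = \frac{2782}{-56} + 24 \left(- \frac{1}{47}\right) \left(- \frac{1}{4943}\right) = 2782 \left(- \frac{1}{56}\right) - - \frac{24}{232321} = - \frac{1391}{28} + \frac{24}{232321} = - \frac{323157839}{6504988}$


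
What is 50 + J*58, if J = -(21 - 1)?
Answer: -1110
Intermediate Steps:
J = -20 (J = -1*20 = -20)
50 + J*58 = 50 - 20*58 = 50 - 1160 = -1110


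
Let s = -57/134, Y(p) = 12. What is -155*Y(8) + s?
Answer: -249297/134 ≈ -1860.4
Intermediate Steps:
s = -57/134 (s = -57*1/134 = -57/134 ≈ -0.42537)
-155*Y(8) + s = -155*12 - 57/134 = -1860 - 57/134 = -249297/134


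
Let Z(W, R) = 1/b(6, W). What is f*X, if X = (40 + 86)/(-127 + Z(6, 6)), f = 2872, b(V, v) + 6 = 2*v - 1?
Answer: -904680/317 ≈ -2853.9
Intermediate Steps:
b(V, v) = -7 + 2*v (b(V, v) = -6 + (2*v - 1) = -6 + (-1 + 2*v) = -7 + 2*v)
Z(W, R) = 1/(-7 + 2*W)
X = -315/317 (X = (40 + 86)/(-127 + 1/(-7 + 2*6)) = 126/(-127 + 1/(-7 + 12)) = 126/(-127 + 1/5) = 126/(-127 + ⅕) = 126/(-634/5) = 126*(-5/634) = -315/317 ≈ -0.99369)
f*X = 2872*(-315/317) = -904680/317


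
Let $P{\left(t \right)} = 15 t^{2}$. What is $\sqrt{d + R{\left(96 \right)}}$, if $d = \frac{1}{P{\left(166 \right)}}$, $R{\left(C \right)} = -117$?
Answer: $\frac{i \sqrt{725411685}}{2490} \approx 10.817 i$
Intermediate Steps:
$d = \frac{1}{413340}$ ($d = \frac{1}{15 \cdot 166^{2}} = \frac{1}{15 \cdot 27556} = \frac{1}{413340} \approx 2.4193 \cdot 10^{-6}$)
$\sqrt{d + R{\left(96 \right)}} = \sqrt{\frac{1}{413340} - 117} = \sqrt{- \frac{48360779}{413340}} = \frac{i \sqrt{725411685}}{2490}$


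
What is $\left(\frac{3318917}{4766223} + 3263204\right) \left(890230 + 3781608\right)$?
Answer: $\frac{23645248902026654}{1551} \approx 1.5245 \cdot 10^{13}$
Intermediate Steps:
$\left(\frac{3318917}{4766223} + 3263204\right) \left(890230 + 3781608\right) = \left(3318917 \cdot \frac{1}{4766223} + 3263204\right) 4671838 = \left(\frac{474131}{680889} + 3263204\right) 4671838 = \frac{2221880182487}{680889} \cdot 4671838 = \frac{23645248902026654}{1551}$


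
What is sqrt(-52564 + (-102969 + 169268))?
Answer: sqrt(13735) ≈ 117.20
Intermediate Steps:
sqrt(-52564 + (-102969 + 169268)) = sqrt(-52564 + 66299) = sqrt(13735)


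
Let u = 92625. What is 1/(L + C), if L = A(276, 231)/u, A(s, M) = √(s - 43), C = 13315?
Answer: 114234586171875/1521033514878515392 - 92625*√233/1521033514878515392 ≈ 7.5103e-5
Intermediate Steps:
A(s, M) = √(-43 + s)
L = √233/92625 (L = √(-43 + 276)/92625 = √233*(1/92625) = √233/92625 ≈ 0.00016480)
1/(L + C) = 1/(√233/92625 + 13315) = 1/(13315 + √233/92625)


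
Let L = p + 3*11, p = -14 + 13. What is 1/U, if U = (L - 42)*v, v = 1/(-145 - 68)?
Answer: 213/10 ≈ 21.300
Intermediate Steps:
p = -1
v = -1/213 (v = 1/(-213) = -1/213 ≈ -0.0046948)
L = 32 (L = -1 + 3*11 = -1 + 33 = 32)
U = 10/213 (U = (32 - 42)*(-1/213) = -10*(-1/213) = 10/213 ≈ 0.046948)
1/U = 1/(10/213) = 213/10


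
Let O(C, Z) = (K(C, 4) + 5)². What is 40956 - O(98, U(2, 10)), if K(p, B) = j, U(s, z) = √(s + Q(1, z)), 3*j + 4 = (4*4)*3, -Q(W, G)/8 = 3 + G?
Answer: 365123/9 ≈ 40569.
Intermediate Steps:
Q(W, G) = -24 - 8*G (Q(W, G) = -8*(3 + G) = -24 - 8*G)
j = 44/3 (j = -4/3 + ((4*4)*3)/3 = -4/3 + (16*3)/3 = -4/3 + (⅓)*48 = -4/3 + 16 = 44/3 ≈ 14.667)
U(s, z) = √(-24 + s - 8*z) (U(s, z) = √(s + (-24 - 8*z)) = √(-24 + s - 8*z))
K(p, B) = 44/3
O(C, Z) = 3481/9 (O(C, Z) = (44/3 + 5)² = (59/3)² = 3481/9)
40956 - O(98, U(2, 10)) = 40956 - 1*3481/9 = 40956 - 3481/9 = 365123/9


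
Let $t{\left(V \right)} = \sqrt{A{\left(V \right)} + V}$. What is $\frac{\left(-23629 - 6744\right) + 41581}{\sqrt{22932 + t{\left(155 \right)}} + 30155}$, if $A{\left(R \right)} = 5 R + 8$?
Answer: $\frac{11208}{30155 + \sqrt{22932 + \sqrt{938}}} \approx 0.36982$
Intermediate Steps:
$A{\left(R \right)} = 8 + 5 R$
$t{\left(V \right)} = \sqrt{8 + 6 V}$ ($t{\left(V \right)} = \sqrt{\left(8 + 5 V\right) + V} = \sqrt{8 + 6 V}$)
$\frac{\left(-23629 - 6744\right) + 41581}{\sqrt{22932 + t{\left(155 \right)}} + 30155} = \frac{\left(-23629 - 6744\right) + 41581}{\sqrt{22932 + \sqrt{8 + 6 \cdot 155}} + 30155} = \frac{-30373 + 41581}{\sqrt{22932 + \sqrt{8 + 930}} + 30155} = \frac{11208}{\sqrt{22932 + \sqrt{938}} + 30155} = \frac{11208}{30155 + \sqrt{22932 + \sqrt{938}}}$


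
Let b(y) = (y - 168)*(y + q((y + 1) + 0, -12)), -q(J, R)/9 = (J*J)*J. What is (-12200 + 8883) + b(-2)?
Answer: -4507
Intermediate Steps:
q(J, R) = -9*J³ (q(J, R) = -9*J*J*J = -9*J²*J = -9*J³)
b(y) = (-168 + y)*(y - 9*(1 + y)³) (b(y) = (y - 168)*(y - 9*((y + 1) + 0)³) = (-168 + y)*(y - 9*((1 + y) + 0)³) = (-168 + y)*(y - 9*(1 + y)³))
(-12200 + 8883) + b(-2) = (-12200 + 8883) + (1512 - 9*(-2)⁴ + 1485*(-2)³ + 4359*(-2) + 4510*(-2)²) = -3317 + (1512 - 9*16 + 1485*(-8) - 8718 + 4510*4) = -3317 + (1512 - 144 - 11880 - 8718 + 18040) = -3317 - 1190 = -4507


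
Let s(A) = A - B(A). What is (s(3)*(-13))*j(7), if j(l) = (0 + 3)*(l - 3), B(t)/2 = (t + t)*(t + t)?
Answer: 10764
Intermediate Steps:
B(t) = 8*t² (B(t) = 2*((t + t)*(t + t)) = 2*((2*t)*(2*t)) = 2*(4*t²) = 8*t²)
j(l) = -9 + 3*l (j(l) = 3*(-3 + l) = -9 + 3*l)
s(A) = A - 8*A²
(s(3)*(-13))*j(7) = ((3*(1 - 8*3))*(-13))*(-9 + 3*7) = ((3*(1 - 24))*(-13))*(-9 + 21) = ((3*(-23))*(-13))*12 = -69*(-13)*12 = 897*12 = 10764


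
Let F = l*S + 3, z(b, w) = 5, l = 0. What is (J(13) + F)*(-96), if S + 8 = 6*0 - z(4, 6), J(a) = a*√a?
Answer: -288 - 1248*√13 ≈ -4787.7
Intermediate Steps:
J(a) = a^(3/2)
S = -13 (S = -8 + (6*0 - 1*5) = -8 + (0 - 5) = -8 - 5 = -13)
F = 3 (F = 0*(-13) + 3 = 0 + 3 = 3)
(J(13) + F)*(-96) = (13^(3/2) + 3)*(-96) = (13*√13 + 3)*(-96) = (3 + 13*√13)*(-96) = -288 - 1248*√13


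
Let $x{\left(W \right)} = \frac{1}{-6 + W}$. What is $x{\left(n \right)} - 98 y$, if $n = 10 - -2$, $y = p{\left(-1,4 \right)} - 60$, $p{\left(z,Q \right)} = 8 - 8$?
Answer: $\frac{35281}{6} \approx 5880.2$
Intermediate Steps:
$p{\left(z,Q \right)} = 0$ ($p{\left(z,Q \right)} = 8 - 8 = 0$)
$y = -60$ ($y = 0 - 60 = -60$)
$n = 12$ ($n = 10 + 2 = 12$)
$x{\left(n \right)} - 98 y = \frac{1}{-6 + 12} - -5880 = \frac{1}{6} + 5880 = \frac{35281}{6}$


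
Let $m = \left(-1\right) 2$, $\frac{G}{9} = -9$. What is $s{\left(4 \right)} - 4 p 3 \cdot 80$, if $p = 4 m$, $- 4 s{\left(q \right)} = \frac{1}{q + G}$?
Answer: $\frac{1920}{77} \approx 24.935$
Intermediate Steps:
$G = -81$ ($G = 9 \left(-9\right) = -81$)
$m = -2$
$s{\left(q \right)} = - \frac{1}{4 \left(-81 + q\right)}$ ($s{\left(q \right)} = - \frac{1}{4 \left(q - 81\right)} = - \frac{1}{4 \left(-81 + q\right)}$)
$p = -8$ ($p = 4 \left(-2\right) = -8$)
$s{\left(4 \right)} - 4 p 3 \cdot 80 = - \frac{1}{-324 + 4 \cdot 4} \left(-4\right) \left(-8\right) 3 \cdot 80 = - \frac{1}{-324 + 16} \cdot 32 \cdot 3 \cdot 80 = - \frac{1}{-308} \cdot 96 \cdot 80 = \left(-1\right) \left(- \frac{1}{308}\right) 96 \cdot 80 = \frac{1}{308} \cdot 96 \cdot 80 = \frac{24}{77} \cdot 80 = \frac{1920}{77}$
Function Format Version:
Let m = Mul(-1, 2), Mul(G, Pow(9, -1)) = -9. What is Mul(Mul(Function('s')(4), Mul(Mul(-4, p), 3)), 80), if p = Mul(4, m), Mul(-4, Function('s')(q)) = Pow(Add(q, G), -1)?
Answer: Rational(1920, 77) ≈ 24.935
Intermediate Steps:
G = -81 (G = Mul(9, -9) = -81)
m = -2
Function('s')(q) = Mul(Rational(-1, 4), Pow(Add(-81, q), -1)) (Function('s')(q) = Mul(Rational(-1, 4), Pow(Add(q, -81), -1)) = Mul(Rational(-1, 4), Pow(Add(-81, q), -1)))
p = -8 (p = Mul(4, -2) = -8)
Mul(Mul(Function('s')(4), Mul(Mul(-4, p), 3)), 80) = Mul(Mul(Mul(-1, Pow(Add(-324, Mul(4, 4)), -1)), Mul(Mul(-4, -8), 3)), 80) = Mul(Mul(Mul(-1, Pow(Add(-324, 16), -1)), Mul(32, 3)), 80) = Mul(Mul(Mul(-1, Pow(-308, -1)), 96), 80) = Mul(Mul(Mul(-1, Rational(-1, 308)), 96), 80) = Mul(Mul(Rational(1, 308), 96), 80) = Mul(Rational(24, 77), 80) = Rational(1920, 77)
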